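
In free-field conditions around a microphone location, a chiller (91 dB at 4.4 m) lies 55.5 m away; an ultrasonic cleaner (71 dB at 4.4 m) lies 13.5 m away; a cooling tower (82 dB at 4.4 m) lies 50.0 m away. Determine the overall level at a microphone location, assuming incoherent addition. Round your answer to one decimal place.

First find each source's level at the receiver (point-source: −20·log₁₀(r/r_ref)), then combine on an intensity basis.
chiller: 91 − 20·log₁₀(55.5/4.4) = 91 − 22.02 = 68.98 dB.
ultrasonic cleaner: 71 − 20·log₁₀(13.5/4.4) = 71 − 9.74 = 61.26 dB.
cooling tower: 82 − 20·log₁₀(50.0/4.4) = 82 − 21.11 = 60.89 dB.
Σ 10^(L/10) = 1.048e+07 → L_total = 10·log₁₀(1.048e+07) = 70.20 dB.

70.2 dB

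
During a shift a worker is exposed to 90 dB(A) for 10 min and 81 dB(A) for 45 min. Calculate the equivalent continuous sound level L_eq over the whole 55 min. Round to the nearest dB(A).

Weight each interval's intensity by its duration and average over T = 55 min:
Σ tᵢ·10^(Lᵢ/10) = 10·10^(90/10) + 45·10^(81/10) = 1.567e+10.
L_eq = 10·log₁₀(1.567e+10/55) = 84.55 dB(A).

85 dB(A)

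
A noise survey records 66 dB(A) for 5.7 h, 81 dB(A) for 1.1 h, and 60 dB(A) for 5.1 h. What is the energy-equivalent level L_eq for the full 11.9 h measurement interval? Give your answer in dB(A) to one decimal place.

71.5 dB(A)

L_eq = 10·log₁₀[(1/T)·Σ tᵢ·10^(Lᵢ/10)] with T = 11.9 h.
Σ tᵢ·10^(Lᵢ/10) = 5.7·10^(66/10) + 1.1·10^(81/10) + 5.1·10^(60/10) = 1.663e+08.
L_eq = 10·log₁₀(1.663e+08/11.9) = 71.45 dB(A).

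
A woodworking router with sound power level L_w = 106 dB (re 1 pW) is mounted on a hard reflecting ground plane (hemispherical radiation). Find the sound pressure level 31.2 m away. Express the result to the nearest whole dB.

68 dB

Free-field hemispherical radiation: L_p = L_w − 10·log₁₀(2π·r²), r = 31.2 m.
2π·r² = 6116 m², 10·log₁₀ of that is 37.865 dB.
L_p = 106 − 37.865 = 68.14 dB.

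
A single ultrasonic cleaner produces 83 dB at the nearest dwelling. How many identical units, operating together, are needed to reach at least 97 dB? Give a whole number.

Need L₁ + 10·log₁₀ N ≥ 97, i.e. log₁₀ N ≥ 1.40.
N ≥ 10^(14.0/10) = 25.119, so N = 26.

26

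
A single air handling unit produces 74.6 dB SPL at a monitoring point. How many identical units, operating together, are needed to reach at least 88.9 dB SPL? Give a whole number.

27

The shortfall is 88.9 − 74.6 = 14.3 dB, and N units add 10·log₁₀ N, so need 10·log₁₀ N ≥ 14.3.
N ≥ 10^(14.3/10) = 26.915, so N = 27.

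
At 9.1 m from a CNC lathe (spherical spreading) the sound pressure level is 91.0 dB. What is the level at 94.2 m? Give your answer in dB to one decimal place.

For a point source, L₂ = L₁ − 20·log₁₀(r₂/r₁).
L₂ = 91.0 − 20·log₁₀(94.2/9.1) = 91.0 − 20.300 = 70.70 dB.

70.7 dB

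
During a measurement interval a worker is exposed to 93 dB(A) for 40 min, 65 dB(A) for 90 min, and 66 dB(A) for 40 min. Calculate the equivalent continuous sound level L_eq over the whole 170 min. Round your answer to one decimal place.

86.7 dB(A)

The energy average is taken in the linear domain: L_eq = 10·log₁₀[(Σ tᵢ·10^(Lᵢ/10))/T], T = 170 min.
Σ tᵢ·10^(Lᵢ/10) = 40·10^(93/10) + 90·10^(65/10) + 40·10^(66/10) = 8.025e+10.
L_eq = 10·log₁₀(8.025e+10/170) = 86.74 dB(A).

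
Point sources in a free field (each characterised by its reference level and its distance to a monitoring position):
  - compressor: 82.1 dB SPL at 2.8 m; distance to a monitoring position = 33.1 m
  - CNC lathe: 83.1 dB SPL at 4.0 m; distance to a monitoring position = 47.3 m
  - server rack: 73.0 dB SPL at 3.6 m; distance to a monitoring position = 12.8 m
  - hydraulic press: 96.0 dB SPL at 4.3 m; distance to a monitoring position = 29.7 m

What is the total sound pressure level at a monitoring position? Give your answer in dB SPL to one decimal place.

79.4 dB SPL

Apply inverse-square spreading to bring every level to the receiver, then sum 10^(L/10).
compressor: 82.1 − 20·log₁₀(33.1/2.8) = 82.1 − 21.45 = 60.65 dB SPL.
CNC lathe: 83.1 − 20·log₁₀(47.3/4.0) = 83.1 − 21.46 = 61.64 dB SPL.
server rack: 73.0 − 20·log₁₀(12.8/3.6) = 73.0 − 11.02 = 61.98 dB SPL.
hydraulic press: 96.0 − 20·log₁₀(29.7/4.3) = 96.0 − 16.79 = 79.21 dB SPL.
Σ 10^(L/10) = 8.765e+07 → L_total = 10·log₁₀(8.765e+07) = 79.43 dB SPL.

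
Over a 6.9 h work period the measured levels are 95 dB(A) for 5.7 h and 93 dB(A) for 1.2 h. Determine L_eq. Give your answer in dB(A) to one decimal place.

L_eq = 10·log₁₀[(1/T)·Σ tᵢ·10^(Lᵢ/10)] with T = 6.9 h.
Σ tᵢ·10^(Lᵢ/10) = 5.7·10^(95/10) + 1.2·10^(93/10) = 2.042e+10.
L_eq = 10·log₁₀(2.042e+10/6.9) = 94.71 dB(A).

94.7 dB(A)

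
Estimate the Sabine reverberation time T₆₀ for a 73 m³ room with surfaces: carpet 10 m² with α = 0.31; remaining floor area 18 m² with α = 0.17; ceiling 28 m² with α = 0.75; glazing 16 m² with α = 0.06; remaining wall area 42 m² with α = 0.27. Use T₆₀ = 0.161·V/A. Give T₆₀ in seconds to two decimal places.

0.30 s

Total absorption A = 10·0.31 + 18·0.17 + 28·0.75 + 16·0.06 + 42·0.27 = 39.46 m² sabins.
T₆₀ = 0.161 × 73 / 39.46 = 0.298 s.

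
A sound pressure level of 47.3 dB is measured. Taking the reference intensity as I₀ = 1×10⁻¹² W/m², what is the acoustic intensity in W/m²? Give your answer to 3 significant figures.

I = I₀·10^(L/10) = 10⁻¹² × 10^(47.3/10) = 10^(-7.270).

5.37e-08 W/m²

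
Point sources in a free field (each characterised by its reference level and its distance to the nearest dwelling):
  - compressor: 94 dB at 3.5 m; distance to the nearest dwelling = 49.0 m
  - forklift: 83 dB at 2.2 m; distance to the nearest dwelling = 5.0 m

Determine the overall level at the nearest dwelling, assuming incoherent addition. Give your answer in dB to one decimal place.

77.1 dB

Apply inverse-square spreading to bring every level to the receiver, then sum 10^(L/10).
compressor: 94 − 20·log₁₀(49.0/3.5) = 94 − 22.92 = 71.08 dB.
forklift: 83 − 20·log₁₀(5.0/2.2) = 83 − 7.13 = 75.87 dB.
Σ 10^(L/10) = 5.144e+07 → L_total = 10·log₁₀(5.144e+07) = 77.11 dB.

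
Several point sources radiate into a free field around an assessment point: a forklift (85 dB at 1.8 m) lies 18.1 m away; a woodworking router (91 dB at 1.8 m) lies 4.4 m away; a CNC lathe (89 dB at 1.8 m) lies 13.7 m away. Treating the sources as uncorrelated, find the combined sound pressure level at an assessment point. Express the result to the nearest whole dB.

84 dB

Propagate each source to the receiver with L = L_ref − 20·log₁₀(r/r_ref), then add intensities.
forklift: 85 − 20·log₁₀(18.1/1.8) = 85 − 20.05 = 64.95 dB.
woodworking router: 91 − 20·log₁₀(4.4/1.8) = 91 − 7.76 = 83.24 dB.
CNC lathe: 89 − 20·log₁₀(13.7/1.8) = 89 − 17.63 = 71.37 dB.
Σ 10^(L/10) = 2.275e+08 → L_total = 10·log₁₀(2.275e+08) = 83.57 dB.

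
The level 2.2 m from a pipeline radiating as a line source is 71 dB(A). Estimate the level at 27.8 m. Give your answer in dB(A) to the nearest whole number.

60 dB(A)

Cylindrical spreading from a line source gives a 10·log₁₀(r₂/r₁) drop.
L₂ = 71 − 10·log₁₀(27.8/2.2) = 71 − 11.016 = 59.98 dB(A).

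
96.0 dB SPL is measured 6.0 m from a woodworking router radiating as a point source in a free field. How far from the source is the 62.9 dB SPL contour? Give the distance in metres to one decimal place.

The 33.1 dB drop corresponds to a distance ratio of 10^(33.1/20) for a point source.
r₂ = 6.0·10^((96.0−62.9)/20) = 6.0·10^(33.1/20) = 271.11 m.

271.1 m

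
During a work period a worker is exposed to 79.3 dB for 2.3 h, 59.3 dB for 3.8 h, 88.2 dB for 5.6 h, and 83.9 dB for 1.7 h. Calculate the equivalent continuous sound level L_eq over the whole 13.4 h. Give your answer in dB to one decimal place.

85.1 dB

L_eq = 10·log₁₀[(1/T)·Σ tᵢ·10^(Lᵢ/10)] with T = 13.4 h.
Σ tᵢ·10^(Lᵢ/10) = 2.3·10^(79.3/10) + 3.8·10^(59.3/10) + 5.6·10^(88.2/10) + 1.7·10^(83.9/10) = 4.316e+09.
L_eq = 10·log₁₀(4.316e+09/13.4) = 85.08 dB.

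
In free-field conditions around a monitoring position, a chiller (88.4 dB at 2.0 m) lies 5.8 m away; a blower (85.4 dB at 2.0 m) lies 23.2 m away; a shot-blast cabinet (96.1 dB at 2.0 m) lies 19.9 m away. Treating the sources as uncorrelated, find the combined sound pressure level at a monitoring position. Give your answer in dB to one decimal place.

Propagate each source to the receiver with L = L_ref − 20·log₁₀(r/r_ref), then add intensities.
chiller: 88.4 − 20·log₁₀(5.8/2.0) = 88.4 − 9.25 = 79.15 dB.
blower: 85.4 − 20·log₁₀(23.2/2.0) = 85.4 − 21.29 = 64.11 dB.
shot-blast cabinet: 96.1 − 20·log₁₀(19.9/2.0) = 96.1 − 19.96 = 76.14 dB.
Σ 10^(L/10) = 1.260e+08 → L_total = 10·log₁₀(1.260e+08) = 81.00 dB.

81.0 dB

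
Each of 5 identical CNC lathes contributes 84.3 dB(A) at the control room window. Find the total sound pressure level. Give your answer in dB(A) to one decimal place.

91.3 dB(A)

L_total = L₁ + 10·log₁₀ N for N identical incoherent sources.
L_total = 84.3 + 10·log₁₀(5) = 84.3 + 6.990 = 91.29 dB(A).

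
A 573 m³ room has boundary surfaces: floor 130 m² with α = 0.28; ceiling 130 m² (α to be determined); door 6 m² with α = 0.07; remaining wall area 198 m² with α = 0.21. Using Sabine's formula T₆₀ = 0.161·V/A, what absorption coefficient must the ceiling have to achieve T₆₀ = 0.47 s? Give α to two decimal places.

0.91

Required total absorption A = 0.161·573/0.47 = 196.28 m².
Absorption from the other surfaces = 130·0.28 + 6·0.07 + 198·0.21 = 78.40 m², so the ceiling must supply 117.88 m² over 130 m².
α = 117.88/130 = 0.907.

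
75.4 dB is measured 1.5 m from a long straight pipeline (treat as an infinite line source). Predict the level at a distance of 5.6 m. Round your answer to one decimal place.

69.7 dB

For a line source, L₂ = L₁ − 10·log₁₀(r₂/r₁).
L₂ = 75.4 − 10·log₁₀(5.6/1.5) = 75.4 − 5.721 = 69.68 dB.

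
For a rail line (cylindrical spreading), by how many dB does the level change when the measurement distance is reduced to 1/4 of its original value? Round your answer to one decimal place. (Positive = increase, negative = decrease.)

+6.0 dB

A line source loses 3 dB per doubling of distance; generally ΔL = −10·log₁₀(r₂/r₁).
ΔL = −10·log₁₀(0.25) = +6.02 dB.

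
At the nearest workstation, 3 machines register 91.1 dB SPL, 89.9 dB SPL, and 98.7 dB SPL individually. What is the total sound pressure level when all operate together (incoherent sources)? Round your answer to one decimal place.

99.9 dB SPL

For uncorrelated sources the intensities add, so convert each level to linear form, sum, and take 10·log₁₀ of the total.
Σ 10^(L/10) = 10^(91.1/10) + 10^(89.9/10) + 10^(98.7/10) = 9.679e+09.
L_total = 10·log₁₀(9.679e+09) = 99.86 dB SPL.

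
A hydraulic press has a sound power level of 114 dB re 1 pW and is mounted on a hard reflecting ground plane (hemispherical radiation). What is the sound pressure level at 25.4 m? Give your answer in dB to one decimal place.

The power spreads over a hemisphere of area 2π·r², so L_p = L_w − 10·log₁₀(2π·r²).
2π·r² = 4054 m², 10·log₁₀ of that is 36.078 dB.
L_p = 114 − 36.078 = 77.92 dB.

77.9 dB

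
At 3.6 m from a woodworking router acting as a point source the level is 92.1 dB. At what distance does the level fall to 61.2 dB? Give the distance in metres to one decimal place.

126.3 m

The 30.9 dB drop corresponds to a distance ratio of 10^(30.9/20) for a point source.
r₂ = 3.6·10^((92.1−61.2)/20) = 3.6·10^(30.9/20) = 126.27 m.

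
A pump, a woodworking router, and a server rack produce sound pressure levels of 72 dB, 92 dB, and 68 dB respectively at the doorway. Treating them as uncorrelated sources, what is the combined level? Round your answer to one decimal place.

Incoherent sources combine by intensity addition: L_total = 10·log₁₀(Σ 10^(L_i/10)).
Σ 10^(L/10) = 10^(72/10) + 10^(92/10) + 10^(68/10) = 1.607e+09.
L_total = 10·log₁₀(1.607e+09) = 92.06 dB.

92.1 dB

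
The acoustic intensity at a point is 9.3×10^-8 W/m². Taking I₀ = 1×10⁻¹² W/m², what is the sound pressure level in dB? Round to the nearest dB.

50 dB

Dividing by I₀ shifts the exponent by 12: I/I₀ = 9.3×10^4.
L = 10·(0.9685 + 4) = 49.68 dB.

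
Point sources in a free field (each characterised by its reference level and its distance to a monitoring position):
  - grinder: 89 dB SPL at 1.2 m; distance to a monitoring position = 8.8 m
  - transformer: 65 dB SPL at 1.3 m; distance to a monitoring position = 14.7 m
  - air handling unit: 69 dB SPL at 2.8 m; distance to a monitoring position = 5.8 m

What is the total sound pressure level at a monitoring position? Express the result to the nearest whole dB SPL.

72 dB SPL

First find each source's level at the receiver (point-source: −20·log₁₀(r/r_ref)), then combine on an intensity basis.
grinder: 89 − 20·log₁₀(8.8/1.2) = 89 − 17.31 = 71.69 dB SPL.
transformer: 65 − 20·log₁₀(14.7/1.3) = 65 − 21.07 = 43.93 dB SPL.
air handling unit: 69 − 20·log₁₀(5.8/2.8) = 69 − 6.33 = 62.67 dB SPL.
Σ 10^(L/10) = 1.665e+07 → L_total = 10·log₁₀(1.665e+07) = 72.21 dB SPL.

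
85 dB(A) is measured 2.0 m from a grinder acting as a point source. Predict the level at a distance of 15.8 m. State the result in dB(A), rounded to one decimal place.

Spherical spreading from a point source gives a 20·log₁₀(r₂/r₁) drop.
L₂ = 85 − 20·log₁₀(15.8/2.0) = 85 − 17.953 = 67.05 dB(A).

67.0 dB(A)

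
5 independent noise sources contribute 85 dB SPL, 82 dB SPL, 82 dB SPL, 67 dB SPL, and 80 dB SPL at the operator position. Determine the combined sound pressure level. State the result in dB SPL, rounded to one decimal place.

88.7 dB SPL

Incoherent sources combine by intensity addition: L_total = 10·log₁₀(Σ 10^(L_i/10)).
Σ 10^(L/10) = 10^(85/10) + 10^(82/10) + 10^(82/10) + 10^(67/10) + 10^(80/10) = 7.382e+08.
L_total = 10·log₁₀(7.382e+08) = 88.68 dB SPL.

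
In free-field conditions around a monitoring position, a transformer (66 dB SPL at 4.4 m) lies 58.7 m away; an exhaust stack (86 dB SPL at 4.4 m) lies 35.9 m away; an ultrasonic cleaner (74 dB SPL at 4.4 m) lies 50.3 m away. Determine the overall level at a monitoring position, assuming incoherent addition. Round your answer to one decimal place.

67.9 dB SPL

First find each source's level at the receiver (point-source: −20·log₁₀(r/r_ref)), then combine on an intensity basis.
transformer: 66 − 20·log₁₀(58.7/4.4) = 66 − 22.50 = 43.50 dB SPL.
exhaust stack: 86 − 20·log₁₀(35.9/4.4) = 86 − 18.23 = 67.77 dB SPL.
ultrasonic cleaner: 74 − 20·log₁₀(50.3/4.4) = 74 − 21.16 = 52.84 dB SPL.
Σ 10^(L/10) = 6.195e+06 → L_total = 10·log₁₀(6.195e+06) = 67.92 dB SPL.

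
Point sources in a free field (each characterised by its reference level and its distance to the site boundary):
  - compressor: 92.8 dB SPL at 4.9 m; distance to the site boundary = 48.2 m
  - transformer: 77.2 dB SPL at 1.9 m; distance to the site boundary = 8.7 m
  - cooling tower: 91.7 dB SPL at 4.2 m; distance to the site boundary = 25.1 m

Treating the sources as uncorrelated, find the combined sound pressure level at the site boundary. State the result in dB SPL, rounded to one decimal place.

Apply inverse-square spreading to bring every level to the receiver, then sum 10^(L/10).
compressor: 92.8 − 20·log₁₀(48.2/4.9) = 92.8 − 19.86 = 72.94 dB SPL.
transformer: 77.2 − 20·log₁₀(8.7/1.9) = 77.2 − 13.22 = 63.98 dB SPL.
cooling tower: 91.7 − 20·log₁₀(25.1/4.2) = 91.7 − 15.53 = 76.17 dB SPL.
Σ 10^(L/10) = 6.361e+07 → L_total = 10·log₁₀(6.361e+07) = 78.04 dB SPL.

78.0 dB SPL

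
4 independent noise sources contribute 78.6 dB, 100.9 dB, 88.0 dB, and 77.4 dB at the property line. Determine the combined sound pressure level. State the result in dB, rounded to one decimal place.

101.2 dB

For uncorrelated sources the intensities add, so convert each level to linear form, sum, and take 10·log₁₀ of the total.
Σ 10^(L/10) = 10^(78.6/10) + 10^(100.9/10) + 10^(88.0/10) + 10^(77.4/10) = 1.306e+10.
L_total = 10·log₁₀(1.306e+10) = 101.16 dB.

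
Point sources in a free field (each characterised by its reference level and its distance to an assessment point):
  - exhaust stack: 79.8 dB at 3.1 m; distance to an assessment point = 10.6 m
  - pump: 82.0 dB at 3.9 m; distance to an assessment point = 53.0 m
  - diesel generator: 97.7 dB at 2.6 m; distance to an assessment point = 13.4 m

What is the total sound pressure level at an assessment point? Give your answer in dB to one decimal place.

83.6 dB

Apply inverse-square spreading to bring every level to the receiver, then sum 10^(L/10).
exhaust stack: 79.8 − 20·log₁₀(10.6/3.1) = 79.8 − 10.68 = 69.12 dB.
pump: 82.0 − 20·log₁₀(53.0/3.9) = 82.0 − 22.66 = 59.34 dB.
diesel generator: 97.7 − 20·log₁₀(13.4/2.6) = 97.7 − 14.24 = 83.46 dB.
Σ 10^(L/10) = 2.307e+08 → L_total = 10·log₁₀(2.307e+08) = 83.63 dB.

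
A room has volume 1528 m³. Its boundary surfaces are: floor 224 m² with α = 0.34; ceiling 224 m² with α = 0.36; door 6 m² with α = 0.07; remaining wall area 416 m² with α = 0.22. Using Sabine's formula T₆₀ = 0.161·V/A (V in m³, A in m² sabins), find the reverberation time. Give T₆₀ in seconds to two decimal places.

0.99 s

Total absorption A = 224·0.34 + 224·0.36 + 6·0.07 + 416·0.22 = 248.74 m² sabins.
T₆₀ = 0.161·V/A = 0.161·1528/248.74 = 0.989 s.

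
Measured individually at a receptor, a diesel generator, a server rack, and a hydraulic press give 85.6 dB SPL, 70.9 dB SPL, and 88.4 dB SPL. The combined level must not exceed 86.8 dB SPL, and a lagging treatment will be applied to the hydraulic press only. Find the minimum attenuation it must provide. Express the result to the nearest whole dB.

8 dB

The untreated sources together contribute 10^(85.6/10) + 10^(70.9/10) = 3.754e+08, i.e. 85.74 dB SPL.
To meet 86.8 dB SPL overall, the treated hydraulic press may contribute at most 10^(86.8/10) − 3.754e+08 = 1.032e+08, i.e. 80.14 dB SPL.
So the hydraulic press must be reduced from 88.4 to 80.14 dB SPL: IL = 8.26 dB.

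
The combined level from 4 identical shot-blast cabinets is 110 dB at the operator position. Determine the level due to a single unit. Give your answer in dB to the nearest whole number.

4 equal contributions raise the level by 10·log₁₀ 4 = 6.021 dB, so each unit alone gives 110 − 6.021.

104 dB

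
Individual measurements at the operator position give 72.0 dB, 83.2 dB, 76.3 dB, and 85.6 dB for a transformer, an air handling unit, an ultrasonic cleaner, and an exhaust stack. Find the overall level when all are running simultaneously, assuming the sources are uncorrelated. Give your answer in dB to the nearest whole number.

88 dB

Incoherent sources combine by intensity addition: L_total = 10·log₁₀(Σ 10^(L_i/10)).
Σ 10^(L/10) = 10^(72.0/10) + 10^(83.2/10) + 10^(76.3/10) + 10^(85.6/10) = 6.305e+08.
L_total = 10·log₁₀(6.305e+08) = 88.00 dB.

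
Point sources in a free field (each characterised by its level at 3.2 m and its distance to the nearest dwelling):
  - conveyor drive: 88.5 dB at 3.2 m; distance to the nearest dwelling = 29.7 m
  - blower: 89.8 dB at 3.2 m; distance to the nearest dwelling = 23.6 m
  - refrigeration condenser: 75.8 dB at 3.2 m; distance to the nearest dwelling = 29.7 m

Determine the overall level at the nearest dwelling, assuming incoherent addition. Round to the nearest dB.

74 dB

First find each source's level at the receiver (point-source: −20·log₁₀(r/r_ref)), then combine on an intensity basis.
conveyor drive: 88.5 − 20·log₁₀(29.7/3.2) = 88.5 − 19.35 = 69.15 dB.
blower: 89.8 − 20·log₁₀(23.6/3.2) = 89.8 − 17.36 = 72.44 dB.
refrigeration condenser: 75.8 − 20·log₁₀(29.7/3.2) = 75.8 − 19.35 = 56.45 dB.
Σ 10^(L/10) = 2.622e+07 → L_total = 10·log₁₀(2.622e+07) = 74.19 dB.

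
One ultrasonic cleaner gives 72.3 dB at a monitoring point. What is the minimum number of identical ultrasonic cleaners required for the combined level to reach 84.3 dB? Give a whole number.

N identical sources give L₁ + 10·log₁₀ N, so require 10·log₁₀ N ≥ 84.3 − 72.3 = 12.0 dB.
N ≥ 10^(12.0/10) = 15.849, so N = 16.

16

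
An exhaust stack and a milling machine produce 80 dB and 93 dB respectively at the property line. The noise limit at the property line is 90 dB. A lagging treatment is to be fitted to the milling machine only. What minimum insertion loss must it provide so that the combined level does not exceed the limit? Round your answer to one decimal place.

Fixed contribution from the other source: Σ 10^(L/10) = 10^(80/10) = 1.000e+08 (80.00 dB).
The limit corresponds to 10^(90/10) = 1.000e+09; subtracting the fixed part leaves 9.000e+08 for the milling machine, i.e. 89.54 dB.
So the milling machine must be reduced from 93 to 89.54 dB: IL = 3.46 dB.

3.5 dB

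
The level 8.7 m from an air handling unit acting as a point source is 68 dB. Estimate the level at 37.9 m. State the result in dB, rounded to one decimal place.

55.2 dB

Spherical spreading from a point source gives a 20·log₁₀(r₂/r₁) drop.
L₂ = 68 − 20·log₁₀(37.9/8.7) = 68 − 12.782 = 55.22 dB.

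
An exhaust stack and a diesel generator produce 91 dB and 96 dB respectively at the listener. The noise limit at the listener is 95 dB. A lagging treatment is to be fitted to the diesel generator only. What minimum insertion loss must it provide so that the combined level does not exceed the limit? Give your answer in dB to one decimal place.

Fixed contribution from the other source: Σ 10^(L/10) = 10^(91/10) = 1.259e+09 (91.00 dB).
To meet 95 dB overall, the treated diesel generator may contribute at most 10^(95/10) − 1.259e+09 = 1.903e+09, i.e. 92.80 dB.
So the diesel generator must be reduced from 96 to 92.80 dB: IL = 3.20 dB.

3.2 dB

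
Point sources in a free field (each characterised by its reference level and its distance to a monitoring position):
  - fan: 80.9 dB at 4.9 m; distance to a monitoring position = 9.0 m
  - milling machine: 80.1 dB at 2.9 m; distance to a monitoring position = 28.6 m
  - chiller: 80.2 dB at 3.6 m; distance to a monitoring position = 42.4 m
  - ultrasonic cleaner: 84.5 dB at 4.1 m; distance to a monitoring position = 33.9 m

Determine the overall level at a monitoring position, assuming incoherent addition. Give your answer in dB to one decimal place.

Propagate each source to the receiver with L = L_ref − 20·log₁₀(r/r_ref), then add intensities.
fan: 80.9 − 20·log₁₀(9.0/4.9) = 80.9 − 5.28 = 75.62 dB.
milling machine: 80.1 − 20·log₁₀(28.6/2.9) = 80.1 − 19.88 = 60.22 dB.
chiller: 80.2 − 20·log₁₀(42.4/3.6) = 80.2 − 21.42 = 58.78 dB.
ultrasonic cleaner: 84.5 − 20·log₁₀(33.9/4.1) = 84.5 − 18.35 = 66.15 dB.
Σ 10^(L/10) = 4.240e+07 → L_total = 10·log₁₀(4.240e+07) = 76.27 dB.

76.3 dB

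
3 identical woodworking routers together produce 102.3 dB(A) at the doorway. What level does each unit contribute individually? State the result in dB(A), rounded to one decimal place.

3 equal contributions raise the level by 10·log₁₀ 3 = 4.771 dB, so each unit alone gives 102.3 − 4.771.

97.5 dB(A)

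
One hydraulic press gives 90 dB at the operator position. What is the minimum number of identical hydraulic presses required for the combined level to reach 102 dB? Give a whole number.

The shortfall is 102 − 90 = 12.0 dB, and N units add 10·log₁₀ N, so need 10·log₁₀ N ≥ 12.0.
N ≥ 10^(12.0/10) = 15.849, so N = 16.

16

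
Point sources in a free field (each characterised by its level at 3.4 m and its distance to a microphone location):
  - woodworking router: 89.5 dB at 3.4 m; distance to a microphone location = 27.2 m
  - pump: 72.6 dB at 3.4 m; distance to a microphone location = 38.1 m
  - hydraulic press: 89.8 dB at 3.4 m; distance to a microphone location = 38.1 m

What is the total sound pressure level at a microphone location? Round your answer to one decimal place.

Apply inverse-square spreading to bring every level to the receiver, then sum 10^(L/10).
woodworking router: 89.5 − 20·log₁₀(27.2/3.4) = 89.5 − 18.06 = 71.44 dB.
pump: 72.6 − 20·log₁₀(38.1/3.4) = 72.6 − 20.99 = 51.61 dB.
hydraulic press: 89.8 − 20·log₁₀(38.1/3.4) = 89.8 − 20.99 = 68.81 dB.
Σ 10^(L/10) = 2.168e+07 → L_total = 10·log₁₀(2.168e+07) = 73.36 dB.

73.4 dB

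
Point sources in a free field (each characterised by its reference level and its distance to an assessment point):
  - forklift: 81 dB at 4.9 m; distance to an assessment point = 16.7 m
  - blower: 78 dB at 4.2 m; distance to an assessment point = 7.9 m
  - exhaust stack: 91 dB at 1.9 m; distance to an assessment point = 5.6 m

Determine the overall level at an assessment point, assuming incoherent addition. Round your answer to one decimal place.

82.4 dB

Propagate each source to the receiver with L = L_ref − 20·log₁₀(r/r_ref), then add intensities.
forklift: 81 − 20·log₁₀(16.7/4.9) = 81 − 10.65 = 70.35 dB.
blower: 78 − 20·log₁₀(7.9/4.2) = 78 − 5.49 = 72.51 dB.
exhaust stack: 91 − 20·log₁₀(5.6/1.9) = 91 − 9.39 = 81.61 dB.
Σ 10^(L/10) = 1.736e+08 → L_total = 10·log₁₀(1.736e+08) = 82.40 dB.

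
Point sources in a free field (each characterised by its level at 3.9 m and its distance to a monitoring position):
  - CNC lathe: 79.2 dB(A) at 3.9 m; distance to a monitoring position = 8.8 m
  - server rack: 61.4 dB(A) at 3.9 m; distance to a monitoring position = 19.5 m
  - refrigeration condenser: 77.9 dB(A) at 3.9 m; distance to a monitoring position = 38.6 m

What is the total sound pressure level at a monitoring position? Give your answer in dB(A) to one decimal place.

Propagate each source to the receiver with L = L_ref − 20·log₁₀(r/r_ref), then add intensities.
CNC lathe: 79.2 − 20·log₁₀(8.8/3.9) = 79.2 − 7.07 = 72.13 dB(A).
server rack: 61.4 − 20·log₁₀(19.5/3.9) = 61.4 − 13.98 = 47.42 dB(A).
refrigeration condenser: 77.9 − 20·log₁₀(38.6/3.9) = 77.9 − 19.91 = 57.99 dB(A).
Σ 10^(L/10) = 1.702e+07 → L_total = 10·log₁₀(1.702e+07) = 72.31 dB(A).

72.3 dB(A)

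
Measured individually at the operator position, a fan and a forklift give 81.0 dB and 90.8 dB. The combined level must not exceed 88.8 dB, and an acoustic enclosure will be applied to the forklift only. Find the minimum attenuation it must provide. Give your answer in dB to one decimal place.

2.8 dB

Fixed contribution from the other source: Σ 10^(L/10) = 10^(81.0/10) = 1.259e+08 (81.00 dB).
To meet 88.8 dB overall, the treated forklift may contribute at most 10^(88.8/10) − 1.259e+08 = 6.327e+08, i.e. 88.01 dB.
So the forklift must be reduced from 90.8 to 88.01 dB: IL = 2.79 dB.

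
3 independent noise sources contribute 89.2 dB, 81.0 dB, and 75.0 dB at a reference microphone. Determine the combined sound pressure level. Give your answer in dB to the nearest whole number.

90 dB

For uncorrelated sources the intensities add, so convert each level to linear form, sum, and take 10·log₁₀ of the total.
Σ 10^(L/10) = 10^(89.2/10) + 10^(81.0/10) + 10^(75.0/10) = 9.893e+08.
L_total = 10·log₁₀(9.893e+08) = 89.95 dB.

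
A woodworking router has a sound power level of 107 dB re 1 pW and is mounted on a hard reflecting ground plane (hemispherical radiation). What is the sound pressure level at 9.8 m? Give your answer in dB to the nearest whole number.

79 dB

Free-field hemispherical radiation: L_p = L_w − 10·log₁₀(2π·r²), r = 9.8 m.
2π·r² = 603.4 m², 10·log₁₀ of that is 27.806 dB.
L_p = 107 − 27.806 = 79.19 dB.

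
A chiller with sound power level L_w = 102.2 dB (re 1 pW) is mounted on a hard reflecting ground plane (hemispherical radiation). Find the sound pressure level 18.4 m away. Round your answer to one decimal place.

The power spreads over a hemisphere of area 2π·r², so L_p = L_w − 10·log₁₀(2π·r²).
2π·r² = 2127 m², 10·log₁₀ of that is 33.278 dB.
L_p = 102.2 − 33.278 = 68.92 dB.

68.9 dB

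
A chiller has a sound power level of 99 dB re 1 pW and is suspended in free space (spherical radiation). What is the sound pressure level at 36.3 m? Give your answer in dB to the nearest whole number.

57 dB

L_p = L_w − 10·log₁₀(4π·r²) with r = 36.3 m.
4π·r² = 1.656e+04 m², 10·log₁₀ of that is 42.190 dB.
L_p = 99 − 42.190 = 56.81 dB.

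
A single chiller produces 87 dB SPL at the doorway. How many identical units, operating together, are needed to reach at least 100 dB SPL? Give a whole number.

The shortfall is 100 − 87 = 13.0 dB, and N units add 10·log₁₀ N, so need 10·log₁₀ N ≥ 13.0.
N ≥ 10^(13.0/10) = 19.953, so N = 20.

20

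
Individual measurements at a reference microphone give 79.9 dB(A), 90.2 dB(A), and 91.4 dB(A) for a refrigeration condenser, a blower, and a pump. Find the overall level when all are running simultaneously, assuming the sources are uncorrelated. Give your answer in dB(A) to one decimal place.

94.0 dB(A)

Incoherent sources combine by intensity addition: L_total = 10·log₁₀(Σ 10^(L_i/10)).
Σ 10^(L/10) = 10^(79.9/10) + 10^(90.2/10) + 10^(91.4/10) = 2.525e+09.
L_total = 10·log₁₀(2.525e+09) = 94.02 dB(A).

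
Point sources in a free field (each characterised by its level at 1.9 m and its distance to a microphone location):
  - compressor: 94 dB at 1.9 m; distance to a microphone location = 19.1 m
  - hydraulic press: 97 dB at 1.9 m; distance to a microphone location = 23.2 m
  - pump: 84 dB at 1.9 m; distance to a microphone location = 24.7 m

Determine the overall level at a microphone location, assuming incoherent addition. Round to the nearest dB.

78 dB

First find each source's level at the receiver (point-source: −20·log₁₀(r/r_ref)), then combine on an intensity basis.
compressor: 94 − 20·log₁₀(19.1/1.9) = 94 − 20.05 = 73.95 dB.
hydraulic press: 97 − 20·log₁₀(23.2/1.9) = 97 − 21.73 = 75.27 dB.
pump: 84 − 20·log₁₀(24.7/1.9) = 84 − 22.28 = 61.72 dB.
Σ 10^(L/10) = 5.996e+07 → L_total = 10·log₁₀(5.996e+07) = 77.78 dB.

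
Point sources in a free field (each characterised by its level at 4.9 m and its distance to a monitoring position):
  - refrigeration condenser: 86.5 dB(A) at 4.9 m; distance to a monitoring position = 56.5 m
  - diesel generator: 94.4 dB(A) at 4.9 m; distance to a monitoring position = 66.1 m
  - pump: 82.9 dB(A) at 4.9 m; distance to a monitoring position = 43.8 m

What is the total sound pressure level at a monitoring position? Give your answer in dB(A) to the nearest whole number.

First find each source's level at the receiver (point-source: −20·log₁₀(r/r_ref)), then combine on an intensity basis.
refrigeration condenser: 86.5 − 20·log₁₀(56.5/4.9) = 86.5 − 21.24 = 65.26 dB(A).
diesel generator: 94.4 − 20·log₁₀(66.1/4.9) = 94.4 − 22.60 = 71.80 dB(A).
pump: 82.9 − 20·log₁₀(43.8/4.9) = 82.9 − 19.03 = 63.87 dB(A).
Σ 10^(L/10) = 2.094e+07 → L_total = 10·log₁₀(2.094e+07) = 73.21 dB(A).

73 dB(A)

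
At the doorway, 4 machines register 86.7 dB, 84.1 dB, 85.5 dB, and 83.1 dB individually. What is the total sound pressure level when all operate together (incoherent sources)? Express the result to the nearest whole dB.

91 dB

For uncorrelated sources the intensities add, so convert each level to linear form, sum, and take 10·log₁₀ of the total.
Σ 10^(L/10) = 10^(86.7/10) + 10^(84.1/10) + 10^(85.5/10) + 10^(83.1/10) = 1.284e+09.
L_total = 10·log₁₀(1.284e+09) = 91.08 dB.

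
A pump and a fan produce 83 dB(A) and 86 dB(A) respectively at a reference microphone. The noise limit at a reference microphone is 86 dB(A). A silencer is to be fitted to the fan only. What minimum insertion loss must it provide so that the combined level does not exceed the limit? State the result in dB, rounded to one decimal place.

The untreated sources together contribute 10^(83/10) = 1.995e+08, i.e. 83.00 dB(A).
To meet 86 dB(A) overall, the treated fan may contribute at most 10^(86/10) − 1.995e+08 = 1.986e+08, i.e. 82.98 dB(A).
Required insertion loss = 86 − 82.98 = 3.02 dB.

3.0 dB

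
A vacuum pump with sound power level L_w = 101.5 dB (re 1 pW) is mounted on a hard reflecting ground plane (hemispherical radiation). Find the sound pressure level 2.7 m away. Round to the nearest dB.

85 dB

L_p = L_w − 10·log₁₀(2π·r²) with r = 2.7 m.
2π·r² = 45.8 m², 10·log₁₀ of that is 16.609 dB.
L_p = 101.5 − 16.609 = 84.89 dB.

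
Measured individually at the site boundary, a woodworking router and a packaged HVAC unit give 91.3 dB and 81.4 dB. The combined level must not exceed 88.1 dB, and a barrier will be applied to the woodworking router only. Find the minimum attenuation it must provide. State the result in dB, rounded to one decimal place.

4.2 dB

Everything except the woodworking router sums to 10^(81.4/10) = 1.380e+08 in linear terms, 81.40 dB.
The limit corresponds to 10^(88.1/10) = 6.457e+08; subtracting the fixed part leaves 5.076e+08 for the woodworking router, i.e. 87.06 dB.
So the woodworking router must be reduced from 91.3 to 87.06 dB: IL = 4.24 dB.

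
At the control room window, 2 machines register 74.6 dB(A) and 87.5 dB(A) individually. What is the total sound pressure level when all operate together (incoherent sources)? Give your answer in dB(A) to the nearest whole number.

For uncorrelated sources the intensities add, so convert each level to linear form, sum, and take 10·log₁₀ of the total.
Σ 10^(L/10) = 10^(74.6/10) + 10^(87.5/10) = 5.912e+08.
L_total = 10·log₁₀(5.912e+08) = 87.72 dB(A).

88 dB(A)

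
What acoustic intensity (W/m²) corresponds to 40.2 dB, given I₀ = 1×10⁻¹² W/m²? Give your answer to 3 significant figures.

L = 10·log₁₀(I/I₀) ⇒ I = I₀·10^(L/10) = 10⁻¹² × 10^4.02.

1.05e-08 W/m²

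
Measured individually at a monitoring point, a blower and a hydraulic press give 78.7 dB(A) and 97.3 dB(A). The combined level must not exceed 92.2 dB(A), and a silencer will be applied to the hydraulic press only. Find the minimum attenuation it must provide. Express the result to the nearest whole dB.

5 dB

Fixed contribution from the other source: Σ 10^(L/10) = 10^(78.7/10) = 7.413e+07 (78.70 dB(A)).
The limit corresponds to 10^(92.2/10) = 1.660e+09; subtracting the fixed part leaves 1.585e+09 for the hydraulic press, i.e. 92.00 dB(A).
So the hydraulic press must be reduced from 97.3 to 92.00 dB(A): IL = 5.30 dB.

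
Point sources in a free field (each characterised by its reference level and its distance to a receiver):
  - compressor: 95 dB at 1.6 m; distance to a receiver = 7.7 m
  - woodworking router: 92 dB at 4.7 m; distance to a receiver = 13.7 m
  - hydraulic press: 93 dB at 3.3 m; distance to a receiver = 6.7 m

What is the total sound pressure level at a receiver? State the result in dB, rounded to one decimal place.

First find each source's level at the receiver (point-source: −20·log₁₀(r/r_ref)), then combine on an intensity basis.
compressor: 95 − 20·log₁₀(7.7/1.6) = 95 − 13.65 = 81.35 dB.
woodworking router: 92 − 20·log₁₀(13.7/4.7) = 92 − 9.29 = 82.71 dB.
hydraulic press: 93 − 20·log₁₀(6.7/3.3) = 93 − 6.15 = 86.85 dB.
Σ 10^(L/10) = 8.071e+08 → L_total = 10·log₁₀(8.071e+08) = 89.07 dB.

89.1 dB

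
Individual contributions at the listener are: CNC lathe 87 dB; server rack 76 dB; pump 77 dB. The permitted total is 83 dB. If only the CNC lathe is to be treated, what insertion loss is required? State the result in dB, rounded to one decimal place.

6.6 dB

Fixed contribution from the other sources: Σ 10^(L/10) = 10^(76/10) + 10^(77/10) = 8.993e+07 (79.54 dB).
To meet 83 dB overall, the treated CNC lathe may contribute at most 10^(83/10) − 8.993e+07 = 1.096e+08, i.e. 80.40 dB.
So the CNC lathe must be reduced from 87 to 80.40 dB: IL = 6.60 dB.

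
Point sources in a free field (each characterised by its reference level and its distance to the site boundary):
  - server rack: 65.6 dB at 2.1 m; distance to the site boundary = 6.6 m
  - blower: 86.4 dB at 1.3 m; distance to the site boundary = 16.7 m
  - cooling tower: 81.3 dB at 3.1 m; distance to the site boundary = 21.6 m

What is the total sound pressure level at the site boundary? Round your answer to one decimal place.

Propagate each source to the receiver with L = L_ref − 20·log₁₀(r/r_ref), then add intensities.
server rack: 65.6 − 20·log₁₀(6.6/2.1) = 65.6 − 9.95 = 55.65 dB.
blower: 86.4 − 20·log₁₀(16.7/1.3) = 86.4 − 22.18 = 64.22 dB.
cooling tower: 81.3 − 20·log₁₀(21.6/3.1) = 81.3 − 16.86 = 64.44 dB.
Σ 10^(L/10) = 5.791e+06 → L_total = 10·log₁₀(5.791e+06) = 67.63 dB.

67.6 dB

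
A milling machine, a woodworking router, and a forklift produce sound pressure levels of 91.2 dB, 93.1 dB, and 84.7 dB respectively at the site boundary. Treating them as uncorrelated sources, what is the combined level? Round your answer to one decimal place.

95.6 dB

For uncorrelated sources the intensities add, so convert each level to linear form, sum, and take 10·log₁₀ of the total.
Σ 10^(L/10) = 10^(91.2/10) + 10^(93.1/10) + 10^(84.7/10) = 3.655e+09.
L_total = 10·log₁₀(3.655e+09) = 95.63 dB.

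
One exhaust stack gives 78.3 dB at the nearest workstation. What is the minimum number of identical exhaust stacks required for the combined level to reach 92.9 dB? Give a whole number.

29

Need L₁ + 10·log₁₀ N ≥ 92.9, i.e. log₁₀ N ≥ 1.46.
N ≥ 10^(14.6/10) = 28.840, so N = 29.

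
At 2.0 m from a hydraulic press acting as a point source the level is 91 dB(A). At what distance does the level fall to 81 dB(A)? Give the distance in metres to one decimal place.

6.3 m

For a point source L₁ − L₂ = 20·log₁₀(r₂/r₁), so r₂ = r₁·10^((L₁−L₂)/20).
r₂ = 2.0·10^((91−81)/20) = 2.0·10^(10.0/20) = 6.32 m.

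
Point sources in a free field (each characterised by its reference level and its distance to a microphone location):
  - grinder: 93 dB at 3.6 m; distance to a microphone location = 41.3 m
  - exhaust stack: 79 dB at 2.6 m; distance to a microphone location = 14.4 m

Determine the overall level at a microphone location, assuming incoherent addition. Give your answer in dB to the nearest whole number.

Propagate each source to the receiver with L = L_ref − 20·log₁₀(r/r_ref), then add intensities.
grinder: 93 − 20·log₁₀(41.3/3.6) = 93 − 21.19 = 71.81 dB.
exhaust stack: 79 − 20·log₁₀(14.4/2.6) = 79 − 14.87 = 64.13 dB.
Σ 10^(L/10) = 1.775e+07 → L_total = 10·log₁₀(1.775e+07) = 72.49 dB.

72 dB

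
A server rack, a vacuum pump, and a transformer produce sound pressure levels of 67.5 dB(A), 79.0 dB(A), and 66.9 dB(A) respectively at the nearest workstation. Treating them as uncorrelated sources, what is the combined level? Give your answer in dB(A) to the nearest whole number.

For uncorrelated sources the intensities add, so convert each level to linear form, sum, and take 10·log₁₀ of the total.
Σ 10^(L/10) = 10^(67.5/10) + 10^(79.0/10) + 10^(66.9/10) = 8.995e+07.
L_total = 10·log₁₀(8.995e+07) = 79.54 dB(A).

80 dB(A)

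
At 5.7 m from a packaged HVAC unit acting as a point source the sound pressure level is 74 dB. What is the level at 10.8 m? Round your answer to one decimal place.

Point-source attenuation: ΔL = 20·log₁₀(r₂/r₁) = 20·log₁₀(10.8/5.7) = 5.551 dB.
L₂ = 74 − 20·log₁₀(10.8/5.7) = 74 − 5.551 = 68.45 dB.

68.4 dB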